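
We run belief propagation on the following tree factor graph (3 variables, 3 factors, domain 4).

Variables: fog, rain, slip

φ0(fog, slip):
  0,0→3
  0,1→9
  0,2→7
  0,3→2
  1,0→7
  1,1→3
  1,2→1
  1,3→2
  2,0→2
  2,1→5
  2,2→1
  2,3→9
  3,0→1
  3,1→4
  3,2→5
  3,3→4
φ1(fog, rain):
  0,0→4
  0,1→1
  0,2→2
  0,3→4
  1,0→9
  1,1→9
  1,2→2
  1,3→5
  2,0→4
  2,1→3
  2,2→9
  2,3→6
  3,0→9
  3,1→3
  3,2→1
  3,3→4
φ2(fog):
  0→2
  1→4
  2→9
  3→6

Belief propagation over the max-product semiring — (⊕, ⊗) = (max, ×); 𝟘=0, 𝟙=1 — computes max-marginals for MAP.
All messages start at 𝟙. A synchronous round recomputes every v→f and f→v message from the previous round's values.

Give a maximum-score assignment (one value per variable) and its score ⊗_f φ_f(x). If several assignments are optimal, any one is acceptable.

init: all messages = 𝟙 over 4 values
r1 m[φ0→fog] = [9, 7, 9, 5]
r1 m[φ0→slip] = [7, 9, 7, 9]
r1 m[φ1→fog] = [4, 9, 9, 9]
r1 m[φ1→rain] = [9, 9, 9, 6]
r1 m[φ2→fog] = [2, 4, 9, 6]
r1 m[fog→φ0] = [1, 1, 1, 1]
r1 m[fog→φ1] = [1, 1, 1, 1]
r1 m[fog→φ2] = [1, 1, 1, 1]
r1 m[rain→φ1] = [1, 1, 1, 1]
r1 m[slip→φ0] = [1, 1, 1, 1]
r2 m[φ0→fog] = [9, 7, 9, 5]
r2 m[φ0→slip] = [7, 9, 7, 9]
r2 m[φ1→fog] = [4, 9, 9, 9]
r2 m[φ1→rain] = [9, 9, 9, 6]
r2 m[φ2→fog] = [2, 4, 9, 6]
r2 m[fog→φ0] = [8, 36, 81, 54]
r2 m[fog→φ1] = [18, 28, 81, 30]
r2 m[fog→φ2] = [36, 63, 81, 45]
r2 m[rain→φ1] = [1, 1, 1, 1]
r2 m[slip→φ0] = [1, 1, 1, 1]
r3 m[φ0→fog] = [9, 7, 9, 5]
r3 m[φ0→slip] = [252, 405, 270, 729]
r3 m[φ1→fog] = [4, 9, 9, 9]
r3 m[φ1→rain] = [324, 252, 729, 486]
r3 m[φ2→fog] = [2, 4, 9, 6]
r3 m[fog→φ0] = [8, 36, 81, 54]
r3 m[fog→φ1] = [18, 28, 81, 30]
r3 m[fog→φ2] = [36, 63, 81, 45]
r3 m[rain→φ1] = [1, 1, 1, 1]
r3 m[slip→φ0] = [1, 1, 1, 1]
r4 m[φ0→fog] = [9, 7, 9, 5]
r4 m[φ0→slip] = [252, 405, 270, 729]
r4 m[φ1→fog] = [4, 9, 9, 9]
r4 m[φ1→rain] = [324, 252, 729, 486]
r4 m[φ2→fog] = [2, 4, 9, 6]
r4 m[fog→φ0] = [8, 36, 81, 54]
r4 m[fog→φ1] = [18, 28, 81, 30]
r4 m[fog→φ2] = [36, 63, 81, 45]
r4 m[rain→φ1] = [1, 1, 1, 1]
r4 m[slip→φ0] = [1, 1, 1, 1]
fixed point reached at round 4
traceback from fog: (fog=2, rain=2, slip=3), score=729

assignment: (fog=2, rain=2, slip=3); score = 729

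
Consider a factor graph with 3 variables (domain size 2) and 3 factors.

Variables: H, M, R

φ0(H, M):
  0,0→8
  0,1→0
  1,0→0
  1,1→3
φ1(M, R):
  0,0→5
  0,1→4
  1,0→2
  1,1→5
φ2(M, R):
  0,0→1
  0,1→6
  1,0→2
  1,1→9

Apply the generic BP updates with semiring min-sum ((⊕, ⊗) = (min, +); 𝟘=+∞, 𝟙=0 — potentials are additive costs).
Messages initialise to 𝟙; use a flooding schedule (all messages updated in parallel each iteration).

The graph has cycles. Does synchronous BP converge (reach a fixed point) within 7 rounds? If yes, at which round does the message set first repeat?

init: all messages = 𝟙 over 2 values
r1 m[φ0→H] = [0, 0]
r1 m[φ0→M] = [0, 0]
r1 m[φ1→M] = [4, 2]
r1 m[φ1→R] = [2, 4]
r1 m[φ2→M] = [1, 2]
r1 m[φ2→R] = [1, 6]
r1 m[H→φ0] = [0, 0]
r1 m[M→φ0] = [0, 0]
r1 m[M→φ1] = [0, 0]
r1 m[M→φ2] = [0, 0]
r1 m[R→φ1] = [0, 0]
r1 m[R→φ2] = [0, 0]
r2 m[φ0→H] = [0, 0]
r2 m[φ0→M] = [0, 0]
r2 m[φ1→M] = [4, 2]
r2 m[φ1→R] = [2, 4]
r2 m[φ2→M] = [1, 2]
r2 m[φ2→R] = [1, 6]
r2 m[H→φ0] = [0, 0]
r2 m[M→φ0] = [5, 4]
r2 m[M→φ1] = [1, 2]
r2 m[M→φ2] = [4, 2]
r2 m[R→φ1] = [1, 6]
r2 m[R→φ2] = [2, 4]
r3 m[φ0→H] = [4, 5]
r3 m[φ0→M] = [0, 0]
r3 m[φ1→M] = [6, 3]
r3 m[φ1→R] = [4, 5]
r3 m[φ2→M] = [3, 4]
r3 m[φ2→R] = [4, 10]
r3 m[H→φ0] = [0, 0]
r3 m[M→φ0] = [5, 4]
r3 m[M→φ1] = [1, 2]
r3 m[M→φ2] = [4, 2]
r3 m[R→φ1] = [1, 6]
r3 m[R→φ2] = [2, 4]
r4 m[φ0→H] = [4, 5]
r4 m[φ0→M] = [0, 0]
r4 m[φ1→M] = [6, 3]
r4 m[φ1→R] = [4, 5]
r4 m[φ2→M] = [3, 4]
r4 m[φ2→R] = [4, 10]
r4 m[H→φ0] = [0, 0]
r4 m[M→φ0] = [9, 7]
r4 m[M→φ1] = [3, 4]
r4 m[M→φ2] = [6, 3]
r4 m[R→φ1] = [4, 10]
r4 m[R→φ2] = [4, 5]
r5 m[φ0→H] = [7, 9]
r5 m[φ0→M] = [0, 0]
r5 m[φ1→M] = [9, 6]
r5 m[φ1→R] = [6, 7]
r5 m[φ2→M] = [5, 6]
r5 m[φ2→R] = [5, 12]
r5 m[H→φ0] = [0, 0]
r5 m[M→φ0] = [9, 7]
r5 m[M→φ1] = [3, 4]
r5 m[M→φ2] = [6, 3]
r5 m[R→φ1] = [4, 10]
r5 m[R→φ2] = [4, 5]
r6 m[φ0→H] = [7, 9]
r6 m[φ0→M] = [0, 0]
r6 m[φ1→M] = [9, 6]
r6 m[φ1→R] = [6, 7]
r6 m[φ2→M] = [5, 6]
r6 m[φ2→R] = [5, 12]
r6 m[H→φ0] = [0, 0]
r6 m[M→φ0] = [14, 12]
r6 m[M→φ1] = [5, 6]
r6 m[M→φ2] = [9, 6]
r6 m[R→φ1] = [5, 12]
r6 m[R→φ2] = [6, 7]
r7 m[φ0→H] = [12, 14]
r7 m[φ0→M] = [0, 0]
r7 m[φ1→M] = [10, 7]
r7 m[φ1→R] = [8, 9]
r7 m[φ2→M] = [7, 8]
r7 m[φ2→R] = [8, 15]
r7 m[H→φ0] = [0, 0]
r7 m[M→φ0] = [14, 12]
r7 m[M→φ1] = [5, 6]
r7 m[M→φ2] = [9, 6]
r7 m[R→φ1] = [5, 12]
r7 m[R→φ2] = [6, 7]
no fixed point within 7 rounds

NOT CONVERGED within 7 rounds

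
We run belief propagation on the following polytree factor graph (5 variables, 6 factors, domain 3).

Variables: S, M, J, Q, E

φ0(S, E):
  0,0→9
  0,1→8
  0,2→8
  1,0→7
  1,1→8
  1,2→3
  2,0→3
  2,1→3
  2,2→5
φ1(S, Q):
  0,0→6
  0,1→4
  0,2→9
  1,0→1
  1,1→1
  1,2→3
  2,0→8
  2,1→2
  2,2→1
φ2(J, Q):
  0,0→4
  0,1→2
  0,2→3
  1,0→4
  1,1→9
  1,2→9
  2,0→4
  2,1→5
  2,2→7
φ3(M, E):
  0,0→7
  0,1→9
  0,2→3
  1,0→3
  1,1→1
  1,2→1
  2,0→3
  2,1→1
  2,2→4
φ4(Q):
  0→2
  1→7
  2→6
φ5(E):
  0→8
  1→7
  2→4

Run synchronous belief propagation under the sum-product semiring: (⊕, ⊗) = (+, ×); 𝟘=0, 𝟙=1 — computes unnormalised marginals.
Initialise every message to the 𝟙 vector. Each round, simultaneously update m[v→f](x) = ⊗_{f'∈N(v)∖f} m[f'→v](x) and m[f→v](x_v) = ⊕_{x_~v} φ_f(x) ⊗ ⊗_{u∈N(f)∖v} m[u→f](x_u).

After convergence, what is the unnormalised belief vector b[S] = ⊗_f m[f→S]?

b[S] = [2925344, 688320, 372590]

init: all messages = 𝟙 over 3 values
r1 m[φ0→S] = [25, 18, 11]
r1 m[φ0→E] = [19, 19, 16]
r1 m[φ1→S] = [19, 5, 11]
r1 m[φ1→Q] = [15, 7, 13]
r1 m[φ2→J] = [9, 22, 16]
r1 m[φ2→Q] = [12, 16, 19]
r1 m[φ3→M] = [19, 5, 8]
r1 m[φ3→E] = [13, 11, 8]
r1 m[φ4→Q] = [2, 7, 6]
r1 m[φ5→E] = [8, 7, 4]
r1 m[S→φ0] = [1, 1, 1]
r1 m[S→φ1] = [1, 1, 1]
r1 m[M→φ3] = [1, 1, 1]
r1 m[J→φ2] = [1, 1, 1]
r1 m[Q→φ1] = [1, 1, 1]
r1 m[Q→φ2] = [1, 1, 1]
r1 m[Q→φ4] = [1, 1, 1]
r1 m[E→φ0] = [1, 1, 1]
r1 m[E→φ3] = [1, 1, 1]
r1 m[E→φ5] = [1, 1, 1]
r2 m[φ0→S] = [25, 18, 11]
r2 m[φ0→E] = [19, 19, 16]
r2 m[φ1→S] = [19, 5, 11]
r2 m[φ1→Q] = [15, 7, 13]
r2 m[φ2→J] = [9, 22, 16]
r2 m[φ2→Q] = [12, 16, 19]
r2 m[φ3→M] = [19, 5, 8]
r2 m[φ3→E] = [13, 11, 8]
r2 m[φ4→Q] = [2, 7, 6]
r2 m[φ5→E] = [8, 7, 4]
r2 m[S→φ0] = [19, 5, 11]
r2 m[S→φ1] = [25, 18, 11]
r2 m[M→φ3] = [1, 1, 1]
r2 m[J→φ2] = [1, 1, 1]
r2 m[Q→φ1] = [24, 112, 114]
r2 m[Q→φ2] = [30, 49, 78]
r2 m[Q→φ4] = [180, 112, 247]
r2 m[E→φ0] = [104, 77, 32]
r2 m[E→φ3] = [152, 133, 64]
r2 m[E→φ5] = [247, 209, 128]
r3 m[φ0→S] = [1808, 1440, 703]
r3 m[φ0→E] = [239, 225, 222]
r3 m[φ1→S] = [1618, 478, 530]
r3 m[φ1→Q] = [256, 140, 290]
r3 m[φ2→J] = [452, 1263, 911]
r3 m[φ2→Q] = [12, 16, 19]
r3 m[φ3→M] = [2453, 653, 845]
r3 m[φ3→E] = [13, 11, 8]
r3 m[φ4→Q] = [2, 7, 6]
r3 m[φ5→E] = [8, 7, 4]
r3 m[S→φ0] = [19, 5, 11]
r3 m[S→φ1] = [25, 18, 11]
r3 m[M→φ3] = [1, 1, 1]
r3 m[J→φ2] = [1, 1, 1]
r3 m[Q→φ1] = [24, 112, 114]
r3 m[Q→φ2] = [30, 49, 78]
r3 m[Q→φ4] = [180, 112, 247]
r3 m[E→φ0] = [104, 77, 32]
r3 m[E→φ3] = [152, 133, 64]
r3 m[E→φ5] = [247, 209, 128]
r4 m[φ0→S] = [1808, 1440, 703]
r4 m[φ0→E] = [239, 225, 222]
r4 m[φ1→S] = [1618, 478, 530]
r4 m[φ1→Q] = [256, 140, 290]
r4 m[φ2→J] = [452, 1263, 911]
r4 m[φ2→Q] = [12, 16, 19]
r4 m[φ3→M] = [2453, 653, 845]
r4 m[φ3→E] = [13, 11, 8]
r4 m[φ4→Q] = [2, 7, 6]
r4 m[φ5→E] = [8, 7, 4]
r4 m[S→φ0] = [1618, 478, 530]
r4 m[S→φ1] = [1808, 1440, 703]
r4 m[M→φ3] = [1, 1, 1]
r4 m[J→φ2] = [1, 1, 1]
r4 m[Q→φ1] = [24, 112, 114]
r4 m[Q→φ2] = [512, 980, 1740]
r4 m[Q→φ4] = [3072, 2240, 5510]
r4 m[E→φ0] = [104, 77, 32]
r4 m[E→φ3] = [1912, 1575, 888]
r4 m[E→φ5] = [3107, 2475, 1776]
r5 m[φ0→S] = [1808, 1440, 703]
r5 m[φ0→E] = [19498, 18358, 17028]
r5 m[φ1→S] = [1618, 478, 530]
r5 m[φ1→Q] = [17912, 10078, 21295]
r5 m[φ2→J] = [9228, 26528, 19128]
r5 m[φ2→Q] = [12, 16, 19]
r5 m[φ3→M] = [30223, 8199, 10863]
r5 m[φ3→E] = [13, 11, 8]
r5 m[φ4→Q] = [2, 7, 6]
r5 m[φ5→E] = [8, 7, 4]
r5 m[S→φ0] = [1618, 478, 530]
r5 m[S→φ1] = [1808, 1440, 703]
r5 m[M→φ3] = [1, 1, 1]
r5 m[J→φ2] = [1, 1, 1]
r5 m[Q→φ1] = [24, 112, 114]
r5 m[Q→φ2] = [512, 980, 1740]
r5 m[Q→φ4] = [3072, 2240, 5510]
r5 m[E→φ0] = [104, 77, 32]
r5 m[E→φ3] = [1912, 1575, 888]
r5 m[E→φ5] = [3107, 2475, 1776]
r6 m[φ0→S] = [1808, 1440, 703]
r6 m[φ0→E] = [19498, 18358, 17028]
r6 m[φ1→S] = [1618, 478, 530]
r6 m[φ1→Q] = [17912, 10078, 21295]
r6 m[φ2→J] = [9228, 26528, 19128]
r6 m[φ2→Q] = [12, 16, 19]
r6 m[φ3→M] = [30223, 8199, 10863]
r6 m[φ3→E] = [13, 11, 8]
r6 m[φ4→Q] = [2, 7, 6]
r6 m[φ5→E] = [8, 7, 4]
r6 m[S→φ0] = [1618, 478, 530]
r6 m[S→φ1] = [1808, 1440, 703]
r6 m[M→φ3] = [1, 1, 1]
r6 m[J→φ2] = [1, 1, 1]
r6 m[Q→φ1] = [24, 112, 114]
r6 m[Q→φ2] = [35824, 70546, 127770]
r6 m[Q→φ4] = [214944, 161248, 404605]
r6 m[E→φ0] = [104, 77, 32]
r6 m[E→φ3] = [155984, 128506, 68112]
r6 m[E→φ5] = [253474, 201938, 136224]
r7 m[φ0→S] = [1808, 1440, 703]
r7 m[φ0→E] = [19498, 18358, 17028]
r7 m[φ1→S] = [1618, 478, 530]
r7 m[φ1→Q] = [17912, 10078, 21295]
r7 m[φ2→J] = [667698, 1928140, 1390416]
r7 m[φ2→Q] = [12, 16, 19]
r7 m[φ3→M] = [2452778, 664570, 868906]
r7 m[φ3→E] = [13, 11, 8]
r7 m[φ4→Q] = [2, 7, 6]
r7 m[φ5→E] = [8, 7, 4]
r7 m[S→φ0] = [1618, 478, 530]
r7 m[S→φ1] = [1808, 1440, 703]
r7 m[M→φ3] = [1, 1, 1]
r7 m[J→φ2] = [1, 1, 1]
r7 m[Q→φ1] = [24, 112, 114]
r7 m[Q→φ2] = [35824, 70546, 127770]
r7 m[Q→φ4] = [214944, 161248, 404605]
r7 m[E→φ0] = [104, 77, 32]
r7 m[E→φ3] = [155984, 128506, 68112]
r7 m[E→φ5] = [253474, 201938, 136224]
r8 m[φ0→S] = [1808, 1440, 703]
r8 m[φ0→E] = [19498, 18358, 17028]
r8 m[φ1→S] = [1618, 478, 530]
r8 m[φ1→Q] = [17912, 10078, 21295]
r8 m[φ2→J] = [667698, 1928140, 1390416]
r8 m[φ2→Q] = [12, 16, 19]
r8 m[φ3→M] = [2452778, 664570, 868906]
r8 m[φ3→E] = [13, 11, 8]
r8 m[φ4→Q] = [2, 7, 6]
r8 m[φ5→E] = [8, 7, 4]
r8 m[S→φ0] = [1618, 478, 530]
r8 m[S→φ1] = [1808, 1440, 703]
r8 m[M→φ3] = [1, 1, 1]
r8 m[J→φ2] = [1, 1, 1]
r8 m[Q→φ1] = [24, 112, 114]
r8 m[Q→φ2] = [35824, 70546, 127770]
r8 m[Q→φ4] = [214944, 161248, 404605]
r8 m[E→φ0] = [104, 77, 32]
r8 m[E→φ3] = [155984, 128506, 68112]
r8 m[E→φ5] = [253474, 201938, 136224]
fixed point reached at round 8
b[S] = ⊗ incoming = [2925344, 688320, 372590]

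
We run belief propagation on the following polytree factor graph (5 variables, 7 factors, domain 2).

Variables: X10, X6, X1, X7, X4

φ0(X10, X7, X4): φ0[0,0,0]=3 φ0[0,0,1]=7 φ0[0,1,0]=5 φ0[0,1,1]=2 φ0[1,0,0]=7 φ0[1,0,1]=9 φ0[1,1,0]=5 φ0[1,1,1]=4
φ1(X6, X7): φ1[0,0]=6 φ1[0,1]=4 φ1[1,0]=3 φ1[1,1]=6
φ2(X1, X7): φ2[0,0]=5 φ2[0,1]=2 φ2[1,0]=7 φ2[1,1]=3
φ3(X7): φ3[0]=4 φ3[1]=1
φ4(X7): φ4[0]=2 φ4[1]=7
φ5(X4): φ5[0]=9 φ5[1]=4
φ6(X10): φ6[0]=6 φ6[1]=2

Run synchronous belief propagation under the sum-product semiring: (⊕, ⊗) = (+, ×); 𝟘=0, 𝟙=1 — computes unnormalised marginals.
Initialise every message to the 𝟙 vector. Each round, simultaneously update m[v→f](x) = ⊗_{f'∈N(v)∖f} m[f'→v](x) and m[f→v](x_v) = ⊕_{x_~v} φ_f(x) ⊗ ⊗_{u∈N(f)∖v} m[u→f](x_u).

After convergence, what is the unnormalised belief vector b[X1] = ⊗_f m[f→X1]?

b[X1] = [251680, 358512]

init: all messages = 𝟙 over 2 values
r1 m[φ0→X10] = [17, 25]
r1 m[φ0→X7] = [26, 16]
r1 m[φ0→X4] = [20, 22]
r1 m[φ1→X6] = [10, 9]
r1 m[φ1→X7] = [9, 10]
r1 m[φ2→X1] = [7, 10]
r1 m[φ2→X7] = [12, 5]
r1 m[φ3→X7] = [4, 1]
r1 m[φ4→X7] = [2, 7]
r1 m[φ5→X4] = [9, 4]
r1 m[φ6→X10] = [6, 2]
r1 m[X10→φ0] = [1, 1]
r1 m[X10→φ6] = [1, 1]
r1 m[X6→φ1] = [1, 1]
r1 m[X1→φ2] = [1, 1]
r1 m[X7→φ0] = [1, 1]
r1 m[X7→φ1] = [1, 1]
r1 m[X7→φ2] = [1, 1]
r1 m[X7→φ3] = [1, 1]
r1 m[X7→φ4] = [1, 1]
r1 m[X4→φ0] = [1, 1]
r1 m[X4→φ5] = [1, 1]
r2 m[φ0→X10] = [17, 25]
r2 m[φ0→X7] = [26, 16]
r2 m[φ0→X4] = [20, 22]
r2 m[φ1→X6] = [10, 9]
r2 m[φ1→X7] = [9, 10]
r2 m[φ2→X1] = [7, 10]
r2 m[φ2→X7] = [12, 5]
r2 m[φ3→X7] = [4, 1]
r2 m[φ4→X7] = [2, 7]
r2 m[φ5→X4] = [9, 4]
r2 m[φ6→X10] = [6, 2]
r2 m[X10→φ0] = [6, 2]
r2 m[X10→φ6] = [17, 25]
r2 m[X6→φ1] = [1, 1]
r2 m[X1→φ2] = [1, 1]
r2 m[X7→φ0] = [864, 350]
r2 m[X7→φ1] = [2496, 560]
r2 m[X7→φ2] = [1872, 1120]
r2 m[X7→φ3] = [5616, 5600]
r2 m[X7→φ4] = [11232, 800]
r2 m[X4→φ0] = [9, 4]
r2 m[X4→φ5] = [20, 22]
r3 m[φ0→X10] = [66070, 106886]
r3 m[φ0→X7] = [528, 440]
r3 m[φ0→X4] = [41648, 58840]
r3 m[φ1→X6] = [17216, 10848]
r3 m[φ1→X7] = [9, 10]
r3 m[φ2→X1] = [11600, 16464]
r3 m[φ2→X7] = [12, 5]
r3 m[φ3→X7] = [4, 1]
r3 m[φ4→X7] = [2, 7]
r3 m[φ5→X4] = [9, 4]
r3 m[φ6→X10] = [6, 2]
r3 m[X10→φ0] = [6, 2]
r3 m[X10→φ6] = [17, 25]
r3 m[X6→φ1] = [1, 1]
r3 m[X1→φ2] = [1, 1]
r3 m[X7→φ0] = [864, 350]
r3 m[X7→φ1] = [2496, 560]
r3 m[X7→φ2] = [1872, 1120]
r3 m[X7→φ3] = [5616, 5600]
r3 m[X7→φ4] = [11232, 800]
r3 m[X4→φ0] = [9, 4]
r3 m[X4→φ5] = [20, 22]
r4 m[φ0→X10] = [66070, 106886]
r4 m[φ0→X7] = [528, 440]
r4 m[φ0→X4] = [41648, 58840]
r4 m[φ1→X6] = [17216, 10848]
r4 m[φ1→X7] = [9, 10]
r4 m[φ2→X1] = [11600, 16464]
r4 m[φ2→X7] = [12, 5]
r4 m[φ3→X7] = [4, 1]
r4 m[φ4→X7] = [2, 7]
r4 m[φ5→X4] = [9, 4]
r4 m[φ6→X10] = [6, 2]
r4 m[X10→φ0] = [6, 2]
r4 m[X10→φ6] = [66070, 106886]
r4 m[X6→φ1] = [1, 1]
r4 m[X1→φ2] = [1, 1]
r4 m[X7→φ0] = [864, 350]
r4 m[X7→φ1] = [50688, 15400]
r4 m[X7→φ2] = [38016, 30800]
r4 m[X7→φ3] = [114048, 154000]
r4 m[X7→φ4] = [228096, 22000]
r4 m[X4→φ0] = [9, 4]
r4 m[X4→φ5] = [41648, 58840]
r5 m[φ0→X10] = [66070, 106886]
r5 m[φ0→X7] = [528, 440]
r5 m[φ0→X4] = [41648, 58840]
r5 m[φ1→X6] = [365728, 244464]
r5 m[φ1→X7] = [9, 10]
r5 m[φ2→X1] = [251680, 358512]
r5 m[φ2→X7] = [12, 5]
r5 m[φ3→X7] = [4, 1]
r5 m[φ4→X7] = [2, 7]
r5 m[φ5→X4] = [9, 4]
r5 m[φ6→X10] = [6, 2]
r5 m[X10→φ0] = [6, 2]
r5 m[X10→φ6] = [66070, 106886]
r5 m[X6→φ1] = [1, 1]
r5 m[X1→φ2] = [1, 1]
r5 m[X7→φ0] = [864, 350]
r5 m[X7→φ1] = [50688, 15400]
r5 m[X7→φ2] = [38016, 30800]
r5 m[X7→φ3] = [114048, 154000]
r5 m[X7→φ4] = [228096, 22000]
r5 m[X4→φ0] = [9, 4]
r5 m[X4→φ5] = [41648, 58840]
r6 m[φ0→X10] = [66070, 106886]
r6 m[φ0→X7] = [528, 440]
r6 m[φ0→X4] = [41648, 58840]
r6 m[φ1→X6] = [365728, 244464]
r6 m[φ1→X7] = [9, 10]
r6 m[φ2→X1] = [251680, 358512]
r6 m[φ2→X7] = [12, 5]
r6 m[φ3→X7] = [4, 1]
r6 m[φ4→X7] = [2, 7]
r6 m[φ5→X4] = [9, 4]
r6 m[φ6→X10] = [6, 2]
r6 m[X10→φ0] = [6, 2]
r6 m[X10→φ6] = [66070, 106886]
r6 m[X6→φ1] = [1, 1]
r6 m[X1→φ2] = [1, 1]
r6 m[X7→φ0] = [864, 350]
r6 m[X7→φ1] = [50688, 15400]
r6 m[X7→φ2] = [38016, 30800]
r6 m[X7→φ3] = [114048, 154000]
r6 m[X7→φ4] = [228096, 22000]
r6 m[X4→φ0] = [9, 4]
r6 m[X4→φ5] = [41648, 58840]
fixed point reached at round 6
b[X1] = ⊗ incoming = [251680, 358512]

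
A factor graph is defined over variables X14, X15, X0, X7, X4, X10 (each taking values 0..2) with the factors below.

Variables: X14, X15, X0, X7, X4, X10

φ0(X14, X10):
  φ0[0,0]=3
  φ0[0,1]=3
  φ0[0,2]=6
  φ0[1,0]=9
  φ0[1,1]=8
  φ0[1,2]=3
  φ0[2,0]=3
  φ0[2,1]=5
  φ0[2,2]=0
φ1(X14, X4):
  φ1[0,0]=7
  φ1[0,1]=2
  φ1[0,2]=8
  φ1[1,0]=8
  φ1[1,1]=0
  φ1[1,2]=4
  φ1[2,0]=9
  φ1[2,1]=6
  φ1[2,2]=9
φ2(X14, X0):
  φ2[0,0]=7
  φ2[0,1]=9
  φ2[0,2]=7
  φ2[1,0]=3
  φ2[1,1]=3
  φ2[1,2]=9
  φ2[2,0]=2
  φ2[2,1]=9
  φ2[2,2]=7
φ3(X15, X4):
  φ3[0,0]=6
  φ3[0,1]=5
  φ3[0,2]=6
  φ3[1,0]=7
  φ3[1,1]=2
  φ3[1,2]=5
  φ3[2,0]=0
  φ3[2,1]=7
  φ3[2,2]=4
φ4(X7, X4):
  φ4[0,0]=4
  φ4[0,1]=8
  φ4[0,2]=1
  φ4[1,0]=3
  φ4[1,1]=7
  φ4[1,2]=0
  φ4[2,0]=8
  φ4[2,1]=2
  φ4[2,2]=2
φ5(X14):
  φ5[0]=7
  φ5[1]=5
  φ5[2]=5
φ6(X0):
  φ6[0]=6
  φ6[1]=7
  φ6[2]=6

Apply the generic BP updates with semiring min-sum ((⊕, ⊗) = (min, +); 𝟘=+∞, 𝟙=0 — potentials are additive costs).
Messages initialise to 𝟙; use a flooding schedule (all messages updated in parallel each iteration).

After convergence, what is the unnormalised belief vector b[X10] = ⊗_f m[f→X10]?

b[X10] = [26, 26, 21]

init: all messages = 𝟙 over 3 values
r1 m[φ0→X14] = [3, 3, 0]
r1 m[φ0→X10] = [3, 3, 0]
r1 m[φ1→X14] = [2, 0, 6]
r1 m[φ1→X4] = [7, 0, 4]
r1 m[φ2→X14] = [7, 3, 2]
r1 m[φ2→X0] = [2, 3, 7]
r1 m[φ3→X15] = [5, 2, 0]
r1 m[φ3→X4] = [0, 2, 4]
r1 m[φ4→X7] = [1, 0, 2]
r1 m[φ4→X4] = [3, 2, 0]
r1 m[φ5→X14] = [7, 5, 5]
r1 m[φ6→X0] = [6, 7, 6]
r1 m[X14→φ0] = [0, 0, 0]
r1 m[X14→φ1] = [0, 0, 0]
r1 m[X14→φ2] = [0, 0, 0]
r1 m[X14→φ5] = [0, 0, 0]
r1 m[X15→φ3] = [0, 0, 0]
r1 m[X0→φ2] = [0, 0, 0]
r1 m[X0→φ6] = [0, 0, 0]
r1 m[X7→φ4] = [0, 0, 0]
r1 m[X4→φ1] = [0, 0, 0]
r1 m[X4→φ3] = [0, 0, 0]
r1 m[X4→φ4] = [0, 0, 0]
r1 m[X10→φ0] = [0, 0, 0]
r2 m[φ0→X14] = [3, 3, 0]
r2 m[φ0→X10] = [3, 3, 0]
r2 m[φ1→X14] = [2, 0, 6]
r2 m[φ1→X4] = [7, 0, 4]
r2 m[φ2→X14] = [7, 3, 2]
r2 m[φ2→X0] = [2, 3, 7]
r2 m[φ3→X15] = [5, 2, 0]
r2 m[φ3→X4] = [0, 2, 4]
r2 m[φ4→X7] = [1, 0, 2]
r2 m[φ4→X4] = [3, 2, 0]
r2 m[φ5→X14] = [7, 5, 5]
r2 m[φ6→X0] = [6, 7, 6]
r2 m[X14→φ0] = [16, 8, 13]
r2 m[X14→φ1] = [17, 11, 7]
r2 m[X14→φ2] = [12, 8, 11]
r2 m[X14→φ5] = [12, 6, 8]
r2 m[X15→φ3] = [0, 0, 0]
r2 m[X0→φ2] = [6, 7, 6]
r2 m[X0→φ6] = [2, 3, 7]
r2 m[X7→φ4] = [0, 0, 0]
r2 m[X4→φ1] = [3, 4, 4]
r2 m[X4→φ3] = [10, 2, 4]
r2 m[X4→φ4] = [7, 2, 8]
r2 m[X10→φ0] = [0, 0, 0]
r3 m[φ0→X14] = [3, 3, 0]
r3 m[φ0→X10] = [16, 16, 11]
r3 m[φ1→X14] = [6, 4, 10]
r3 m[φ1→X4] = [16, 11, 15]
r3 m[φ2→X14] = [13, 9, 8]
r3 m[φ2→X0] = [11, 11, 17]
r3 m[φ3→X15] = [7, 4, 8]
r3 m[φ3→X4] = [0, 2, 4]
r3 m[φ4→X7] = [9, 8, 4]
r3 m[φ4→X4] = [3, 2, 0]
r3 m[φ5→X14] = [7, 5, 5]
r3 m[φ6→X0] = [6, 7, 6]
r3 m[X14→φ0] = [16, 8, 13]
r3 m[X14→φ1] = [17, 11, 7]
r3 m[X14→φ2] = [12, 8, 11]
r3 m[X14→φ5] = [12, 6, 8]
r3 m[X15→φ3] = [0, 0, 0]
r3 m[X0→φ2] = [6, 7, 6]
r3 m[X0→φ6] = [2, 3, 7]
r3 m[X7→φ4] = [0, 0, 0]
r3 m[X4→φ1] = [3, 4, 4]
r3 m[X4→φ3] = [10, 2, 4]
r3 m[X4→φ4] = [7, 2, 8]
r3 m[X10→φ0] = [0, 0, 0]
r4 m[φ0→X14] = [3, 3, 0]
r4 m[φ0→X10] = [16, 16, 11]
r4 m[φ1→X14] = [6, 4, 10]
r4 m[φ1→X4] = [16, 11, 15]
r4 m[φ2→X14] = [13, 9, 8]
r4 m[φ2→X0] = [11, 11, 17]
r4 m[φ3→X15] = [7, 4, 8]
r4 m[φ3→X4] = [0, 2, 4]
r4 m[φ4→X7] = [9, 8, 4]
r4 m[φ4→X4] = [3, 2, 0]
r4 m[φ5→X14] = [7, 5, 5]
r4 m[φ6→X0] = [6, 7, 6]
r4 m[X14→φ0] = [26, 18, 23]
r4 m[X14→φ1] = [23, 17, 13]
r4 m[X14→φ2] = [16, 12, 15]
r4 m[X14→φ5] = [22, 16, 18]
r4 m[X15→φ3] = [0, 0, 0]
r4 m[X0→φ2] = [6, 7, 6]
r4 m[X0→φ6] = [11, 11, 17]
r4 m[X7→φ4] = [0, 0, 0]
r4 m[X4→φ1] = [3, 4, 4]
r4 m[X4→φ3] = [19, 13, 15]
r4 m[X4→φ4] = [16, 13, 19]
r4 m[X10→φ0] = [0, 0, 0]
r5 m[φ0→X14] = [3, 3, 0]
r5 m[φ0→X10] = [26, 26, 21]
r5 m[φ1→X14] = [6, 4, 10]
r5 m[φ1→X4] = [22, 17, 21]
r5 m[φ2→X14] = [13, 9, 8]
r5 m[φ2→X0] = [15, 15, 21]
r5 m[φ3→X15] = [18, 15, 19]
r5 m[φ3→X4] = [0, 2, 4]
r5 m[φ4→X7] = [20, 19, 15]
r5 m[φ4→X4] = [3, 2, 0]
r5 m[φ5→X14] = [7, 5, 5]
r5 m[φ6→X0] = [6, 7, 6]
r5 m[X14→φ0] = [26, 18, 23]
r5 m[X14→φ1] = [23, 17, 13]
r5 m[X14→φ2] = [16, 12, 15]
r5 m[X14→φ5] = [22, 16, 18]
r5 m[X15→φ3] = [0, 0, 0]
r5 m[X0→φ2] = [6, 7, 6]
r5 m[X0→φ6] = [11, 11, 17]
r5 m[X7→φ4] = [0, 0, 0]
r5 m[X4→φ1] = [3, 4, 4]
r5 m[X4→φ3] = [19, 13, 15]
r5 m[X4→φ4] = [16, 13, 19]
r5 m[X10→φ0] = [0, 0, 0]
r6 m[φ0→X14] = [3, 3, 0]
r6 m[φ0→X10] = [26, 26, 21]
r6 m[φ1→X14] = [6, 4, 10]
r6 m[φ1→X4] = [22, 17, 21]
r6 m[φ2→X14] = [13, 9, 8]
r6 m[φ2→X0] = [15, 15, 21]
r6 m[φ3→X15] = [18, 15, 19]
r6 m[φ3→X4] = [0, 2, 4]
r6 m[φ4→X7] = [20, 19, 15]
r6 m[φ4→X4] = [3, 2, 0]
r6 m[φ5→X14] = [7, 5, 5]
r6 m[φ6→X0] = [6, 7, 6]
r6 m[X14→φ0] = [26, 18, 23]
r6 m[X14→φ1] = [23, 17, 13]
r6 m[X14→φ2] = [16, 12, 15]
r6 m[X14→φ5] = [22, 16, 18]
r6 m[X15→φ3] = [0, 0, 0]
r6 m[X0→φ2] = [6, 7, 6]
r6 m[X0→φ6] = [15, 15, 21]
r6 m[X7→φ4] = [0, 0, 0]
r6 m[X4→φ1] = [3, 4, 4]
r6 m[X4→φ3] = [25, 19, 21]
r6 m[X4→φ4] = [22, 19, 25]
r6 m[X10→φ0] = [0, 0, 0]
r7 m[φ0→X14] = [3, 3, 0]
r7 m[φ0→X10] = [26, 26, 21]
r7 m[φ1→X14] = [6, 4, 10]
r7 m[φ1→X4] = [22, 17, 21]
r7 m[φ2→X14] = [13, 9, 8]
r7 m[φ2→X0] = [15, 15, 21]
r7 m[φ3→X15] = [24, 21, 25]
r7 m[φ3→X4] = [0, 2, 4]
r7 m[φ4→X7] = [26, 25, 21]
r7 m[φ4→X4] = [3, 2, 0]
r7 m[φ5→X14] = [7, 5, 5]
r7 m[φ6→X0] = [6, 7, 6]
r7 m[X14→φ0] = [26, 18, 23]
r7 m[X14→φ1] = [23, 17, 13]
r7 m[X14→φ2] = [16, 12, 15]
r7 m[X14→φ5] = [22, 16, 18]
r7 m[X15→φ3] = [0, 0, 0]
r7 m[X0→φ2] = [6, 7, 6]
r7 m[X0→φ6] = [15, 15, 21]
r7 m[X7→φ4] = [0, 0, 0]
r7 m[X4→φ1] = [3, 4, 4]
r7 m[X4→φ3] = [25, 19, 21]
r7 m[X4→φ4] = [22, 19, 25]
r7 m[X10→φ0] = [0, 0, 0]
r8 m[φ0→X14] = [3, 3, 0]
r8 m[φ0→X10] = [26, 26, 21]
r8 m[φ1→X14] = [6, 4, 10]
r8 m[φ1→X4] = [22, 17, 21]
r8 m[φ2→X14] = [13, 9, 8]
r8 m[φ2→X0] = [15, 15, 21]
r8 m[φ3→X15] = [24, 21, 25]
r8 m[φ3→X4] = [0, 2, 4]
r8 m[φ4→X7] = [26, 25, 21]
r8 m[φ4→X4] = [3, 2, 0]
r8 m[φ5→X14] = [7, 5, 5]
r8 m[φ6→X0] = [6, 7, 6]
r8 m[X14→φ0] = [26, 18, 23]
r8 m[X14→φ1] = [23, 17, 13]
r8 m[X14→φ2] = [16, 12, 15]
r8 m[X14→φ5] = [22, 16, 18]
r8 m[X15→φ3] = [0, 0, 0]
r8 m[X0→φ2] = [6, 7, 6]
r8 m[X0→φ6] = [15, 15, 21]
r8 m[X7→φ4] = [0, 0, 0]
r8 m[X4→φ1] = [3, 4, 4]
r8 m[X4→φ3] = [25, 19, 21]
r8 m[X4→φ4] = [22, 19, 25]
r8 m[X10→φ0] = [0, 0, 0]
fixed point reached at round 8
b[X10] = ⊗ incoming = [26, 26, 21]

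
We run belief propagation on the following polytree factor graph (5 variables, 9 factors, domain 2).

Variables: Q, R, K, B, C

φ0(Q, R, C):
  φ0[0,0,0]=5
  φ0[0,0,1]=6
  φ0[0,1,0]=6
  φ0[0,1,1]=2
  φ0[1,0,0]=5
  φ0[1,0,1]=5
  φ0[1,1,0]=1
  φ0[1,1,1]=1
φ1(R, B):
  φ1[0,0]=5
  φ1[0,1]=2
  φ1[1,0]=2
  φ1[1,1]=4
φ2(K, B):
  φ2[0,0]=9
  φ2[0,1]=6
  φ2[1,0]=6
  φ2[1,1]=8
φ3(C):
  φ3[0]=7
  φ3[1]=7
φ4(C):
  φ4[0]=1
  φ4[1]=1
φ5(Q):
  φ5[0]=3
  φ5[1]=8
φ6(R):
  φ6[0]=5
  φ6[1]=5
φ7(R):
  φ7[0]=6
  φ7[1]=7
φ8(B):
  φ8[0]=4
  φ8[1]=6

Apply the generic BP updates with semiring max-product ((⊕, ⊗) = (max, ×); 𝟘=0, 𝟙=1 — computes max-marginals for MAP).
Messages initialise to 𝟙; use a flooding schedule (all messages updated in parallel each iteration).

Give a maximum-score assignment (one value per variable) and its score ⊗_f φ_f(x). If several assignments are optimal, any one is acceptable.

init: all messages = 𝟙 over 2 values
r1 m[φ0→Q] = [6, 5]
r1 m[φ0→R] = [6, 6]
r1 m[φ0→C] = [6, 6]
r1 m[φ1→R] = [5, 4]
r1 m[φ1→B] = [5, 4]
r1 m[φ2→K] = [9, 8]
r1 m[φ2→B] = [9, 8]
r1 m[φ3→C] = [7, 7]
r1 m[φ4→C] = [1, 1]
r1 m[φ5→Q] = [3, 8]
r1 m[φ6→R] = [5, 5]
r1 m[φ7→R] = [6, 7]
r1 m[φ8→B] = [4, 6]
r1 m[Q→φ0] = [1, 1]
r1 m[Q→φ5] = [1, 1]
r1 m[R→φ0] = [1, 1]
r1 m[R→φ1] = [1, 1]
r1 m[R→φ6] = [1, 1]
r1 m[R→φ7] = [1, 1]
r1 m[K→φ2] = [1, 1]
r1 m[B→φ1] = [1, 1]
r1 m[B→φ2] = [1, 1]
r1 m[B→φ8] = [1, 1]
r1 m[C→φ0] = [1, 1]
r1 m[C→φ3] = [1, 1]
r1 m[C→φ4] = [1, 1]
r2 m[φ0→Q] = [6, 5]
r2 m[φ0→R] = [6, 6]
r2 m[φ0→C] = [6, 6]
r2 m[φ1→R] = [5, 4]
r2 m[φ1→B] = [5, 4]
r2 m[φ2→K] = [9, 8]
r2 m[φ2→B] = [9, 8]
r2 m[φ3→C] = [7, 7]
r2 m[φ4→C] = [1, 1]
r2 m[φ5→Q] = [3, 8]
r2 m[φ6→R] = [5, 5]
r2 m[φ7→R] = [6, 7]
r2 m[φ8→B] = [4, 6]
r2 m[Q→φ0] = [3, 8]
r2 m[Q→φ5] = [6, 5]
r2 m[R→φ0] = [150, 140]
r2 m[R→φ1] = [180, 210]
r2 m[R→φ6] = [180, 168]
r2 m[R→φ7] = [150, 120]
r2 m[K→φ2] = [1, 1]
r2 m[B→φ1] = [36, 48]
r2 m[B→φ2] = [20, 24]
r2 m[B→φ8] = [45, 32]
r2 m[C→φ0] = [7, 7]
r2 m[C→φ3] = [6, 6]
r2 m[C→φ4] = [42, 42]
r3 m[φ0→Q] = [6300, 5250]
r3 m[φ0→R] = [280, 126]
r3 m[φ0→C] = [6000, 6000]
r3 m[φ1→R] = [180, 192]
r3 m[φ1→B] = [900, 840]
r3 m[φ2→K] = [180, 192]
r3 m[φ2→B] = [9, 8]
r3 m[φ3→C] = [7, 7]
r3 m[φ4→C] = [1, 1]
r3 m[φ5→Q] = [3, 8]
r3 m[φ6→R] = [5, 5]
r3 m[φ7→R] = [6, 7]
r3 m[φ8→B] = [4, 6]
r3 m[Q→φ0] = [3, 8]
r3 m[Q→φ5] = [6, 5]
r3 m[R→φ0] = [150, 140]
r3 m[R→φ1] = [180, 210]
r3 m[R→φ6] = [180, 168]
r3 m[R→φ7] = [150, 120]
r3 m[K→φ2] = [1, 1]
r3 m[B→φ1] = [36, 48]
r3 m[B→φ2] = [20, 24]
r3 m[B→φ8] = [45, 32]
r3 m[C→φ0] = [7, 7]
r3 m[C→φ3] = [6, 6]
r3 m[C→φ4] = [42, 42]
r4 m[φ0→Q] = [6300, 5250]
r4 m[φ0→R] = [280, 126]
r4 m[φ0→C] = [6000, 6000]
r4 m[φ1→R] = [180, 192]
r4 m[φ1→B] = [900, 840]
r4 m[φ2→K] = [180, 192]
r4 m[φ2→B] = [9, 8]
r4 m[φ3→C] = [7, 7]
r4 m[φ4→C] = [1, 1]
r4 m[φ5→Q] = [3, 8]
r4 m[φ6→R] = [5, 5]
r4 m[φ7→R] = [6, 7]
r4 m[φ8→B] = [4, 6]
r4 m[Q→φ0] = [3, 8]
r4 m[Q→φ5] = [6300, 5250]
r4 m[R→φ0] = [5400, 6720]
r4 m[R→φ1] = [8400, 4410]
r4 m[R→φ6] = [302400, 169344]
r4 m[R→φ7] = [252000, 120960]
r4 m[K→φ2] = [1, 1]
r4 m[B→φ1] = [36, 48]
r4 m[B→φ2] = [3600, 5040]
r4 m[B→φ8] = [8100, 6720]
r4 m[C→φ0] = [7, 7]
r4 m[C→φ3] = [6000, 6000]
r4 m[C→φ4] = [42000, 42000]
r5 m[φ0→Q] = [282240, 189000]
r5 m[φ0→R] = [280, 126]
r5 m[φ0→C] = [216000, 216000]
r5 m[φ1→R] = [180, 192]
r5 m[φ1→B] = [42000, 17640]
r5 m[φ2→K] = [32400, 40320]
r5 m[φ2→B] = [9, 8]
r5 m[φ3→C] = [7, 7]
r5 m[φ4→C] = [1, 1]
r5 m[φ5→Q] = [3, 8]
r5 m[φ6→R] = [5, 5]
r5 m[φ7→R] = [6, 7]
r5 m[φ8→B] = [4, 6]
r5 m[Q→φ0] = [3, 8]
r5 m[Q→φ5] = [6300, 5250]
r5 m[R→φ0] = [5400, 6720]
r5 m[R→φ1] = [8400, 4410]
r5 m[R→φ6] = [302400, 169344]
r5 m[R→φ7] = [252000, 120960]
r5 m[K→φ2] = [1, 1]
r5 m[B→φ1] = [36, 48]
r5 m[B→φ2] = [3600, 5040]
r5 m[B→φ8] = [8100, 6720]
r5 m[C→φ0] = [7, 7]
r5 m[C→φ3] = [6000, 6000]
r5 m[C→φ4] = [42000, 42000]
r6 m[φ0→Q] = [282240, 189000]
r6 m[φ0→R] = [280, 126]
r6 m[φ0→C] = [216000, 216000]
r6 m[φ1→R] = [180, 192]
r6 m[φ1→B] = [42000, 17640]
r6 m[φ2→K] = [32400, 40320]
r6 m[φ2→B] = [9, 8]
r6 m[φ3→C] = [7, 7]
r6 m[φ4→C] = [1, 1]
r6 m[φ5→Q] = [3, 8]
r6 m[φ6→R] = [5, 5]
r6 m[φ7→R] = [6, 7]
r6 m[φ8→B] = [4, 6]
r6 m[Q→φ0] = [3, 8]
r6 m[Q→φ5] = [282240, 189000]
r6 m[R→φ0] = [5400, 6720]
r6 m[R→φ1] = [8400, 4410]
r6 m[R→φ6] = [302400, 169344]
r6 m[R→φ7] = [252000, 120960]
r6 m[K→φ2] = [1, 1]
r6 m[B→φ1] = [36, 48]
r6 m[B→φ2] = [168000, 105840]
r6 m[B→φ8] = [378000, 141120]
r6 m[C→φ0] = [7, 7]
r6 m[C→φ3] = [216000, 216000]
r6 m[C→φ4] = [1512000, 1512000]
r7 m[φ0→Q] = [282240, 189000]
r7 m[φ0→R] = [280, 126]
r7 m[φ0→C] = [216000, 216000]
r7 m[φ1→R] = [180, 192]
r7 m[φ1→B] = [42000, 17640]
r7 m[φ2→K] = [1512000, 1008000]
r7 m[φ2→B] = [9, 8]
r7 m[φ3→C] = [7, 7]
r7 m[φ4→C] = [1, 1]
r7 m[φ5→Q] = [3, 8]
r7 m[φ6→R] = [5, 5]
r7 m[φ7→R] = [6, 7]
r7 m[φ8→B] = [4, 6]
r7 m[Q→φ0] = [3, 8]
r7 m[Q→φ5] = [282240, 189000]
r7 m[R→φ0] = [5400, 6720]
r7 m[R→φ1] = [8400, 4410]
r7 m[R→φ6] = [302400, 169344]
r7 m[R→φ7] = [252000, 120960]
r7 m[K→φ2] = [1, 1]
r7 m[B→φ1] = [36, 48]
r7 m[B→φ2] = [168000, 105840]
r7 m[B→φ8] = [378000, 141120]
r7 m[C→φ0] = [7, 7]
r7 m[C→φ3] = [216000, 216000]
r7 m[C→φ4] = [1512000, 1512000]
r8 m[φ0→Q] = [282240, 189000]
r8 m[φ0→R] = [280, 126]
r8 m[φ0→C] = [216000, 216000]
r8 m[φ1→R] = [180, 192]
r8 m[φ1→B] = [42000, 17640]
r8 m[φ2→K] = [1512000, 1008000]
r8 m[φ2→B] = [9, 8]
r8 m[φ3→C] = [7, 7]
r8 m[φ4→C] = [1, 1]
r8 m[φ5→Q] = [3, 8]
r8 m[φ6→R] = [5, 5]
r8 m[φ7→R] = [6, 7]
r8 m[φ8→B] = [4, 6]
r8 m[Q→φ0] = [3, 8]
r8 m[Q→φ5] = [282240, 189000]
r8 m[R→φ0] = [5400, 6720]
r8 m[R→φ1] = [8400, 4410]
r8 m[R→φ6] = [302400, 169344]
r8 m[R→φ7] = [252000, 120960]
r8 m[K→φ2] = [1, 1]
r8 m[B→φ1] = [36, 48]
r8 m[B→φ2] = [168000, 105840]
r8 m[B→φ8] = [378000, 141120]
r8 m[C→φ0] = [7, 7]
r8 m[C→φ3] = [216000, 216000]
r8 m[C→φ4] = [1512000, 1512000]
fixed point reached at round 8
traceback from Q: (Q=1, R=0, K=0, B=0, C=0), score=1512000

assignment: (Q=1, R=0, K=0, B=0, C=0); score = 1512000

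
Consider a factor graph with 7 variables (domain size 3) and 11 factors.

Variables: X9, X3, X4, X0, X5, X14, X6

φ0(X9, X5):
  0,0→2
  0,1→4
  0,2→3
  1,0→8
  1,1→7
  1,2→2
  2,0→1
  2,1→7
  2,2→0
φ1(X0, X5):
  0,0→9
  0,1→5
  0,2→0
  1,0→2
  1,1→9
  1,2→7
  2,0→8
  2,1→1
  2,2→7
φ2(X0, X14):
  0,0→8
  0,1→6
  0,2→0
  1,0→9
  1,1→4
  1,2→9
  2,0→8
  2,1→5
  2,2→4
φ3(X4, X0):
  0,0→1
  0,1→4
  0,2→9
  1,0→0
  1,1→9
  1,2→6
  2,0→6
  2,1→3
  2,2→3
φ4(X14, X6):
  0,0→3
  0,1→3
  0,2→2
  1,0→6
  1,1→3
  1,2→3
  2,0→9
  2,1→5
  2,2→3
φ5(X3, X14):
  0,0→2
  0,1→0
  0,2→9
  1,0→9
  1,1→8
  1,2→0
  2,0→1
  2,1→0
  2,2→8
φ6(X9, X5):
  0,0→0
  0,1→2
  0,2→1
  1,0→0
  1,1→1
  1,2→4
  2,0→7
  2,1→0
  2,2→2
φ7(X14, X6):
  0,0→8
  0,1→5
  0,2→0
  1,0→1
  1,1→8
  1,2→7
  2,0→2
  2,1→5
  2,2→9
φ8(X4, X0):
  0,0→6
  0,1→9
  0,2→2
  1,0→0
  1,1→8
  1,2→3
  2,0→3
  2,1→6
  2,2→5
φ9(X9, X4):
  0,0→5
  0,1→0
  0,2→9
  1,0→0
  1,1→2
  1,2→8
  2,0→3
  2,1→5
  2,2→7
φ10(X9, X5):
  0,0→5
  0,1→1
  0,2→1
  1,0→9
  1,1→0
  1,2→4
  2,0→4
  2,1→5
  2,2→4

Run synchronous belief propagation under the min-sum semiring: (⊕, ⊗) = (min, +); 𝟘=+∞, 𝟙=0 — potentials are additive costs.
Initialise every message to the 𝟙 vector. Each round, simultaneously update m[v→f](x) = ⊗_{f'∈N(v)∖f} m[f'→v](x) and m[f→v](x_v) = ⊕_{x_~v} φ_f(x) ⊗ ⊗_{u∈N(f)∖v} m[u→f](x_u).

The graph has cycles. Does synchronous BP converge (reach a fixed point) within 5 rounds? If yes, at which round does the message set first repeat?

NOT CONVERGED within 5 rounds

init: all messages = 𝟙 over 3 values
r1 m[φ0→X9] = [2, 2, 0]
r1 m[φ0→X5] = [1, 4, 0]
r1 m[φ1→X0] = [0, 2, 1]
r1 m[φ1→X5] = [2, 1, 0]
r1 m[φ2→X0] = [0, 4, 4]
r1 m[φ2→X14] = [8, 4, 0]
r1 m[φ3→X4] = [1, 0, 3]
r1 m[φ3→X0] = [0, 3, 3]
r1 m[φ4→X14] = [2, 3, 3]
r1 m[φ4→X6] = [3, 3, 2]
r1 m[φ5→X3] = [0, 0, 0]
r1 m[φ5→X14] = [1, 0, 0]
r1 m[φ6→X9] = [0, 0, 0]
r1 m[φ6→X5] = [0, 0, 1]
r1 m[φ7→X14] = [0, 1, 2]
r1 m[φ7→X6] = [1, 5, 0]
r1 m[φ8→X4] = [2, 0, 3]
r1 m[φ8→X0] = [0, 6, 2]
r1 m[φ9→X9] = [0, 0, 3]
r1 m[φ9→X4] = [0, 0, 7]
r1 m[φ10→X9] = [1, 0, 4]
r1 m[φ10→X5] = [4, 0, 1]
r1 m[X9→φ0] = [0, 0, 0]
r1 m[X9→φ6] = [0, 0, 0]
r1 m[X9→φ9] = [0, 0, 0]
r1 m[X9→φ10] = [0, 0, 0]
r1 m[X3→φ5] = [0, 0, 0]
r1 m[X4→φ3] = [0, 0, 0]
r1 m[X4→φ8] = [0, 0, 0]
r1 m[X4→φ9] = [0, 0, 0]
r1 m[X0→φ1] = [0, 0, 0]
r1 m[X0→φ2] = [0, 0, 0]
r1 m[X0→φ3] = [0, 0, 0]
r1 m[X0→φ8] = [0, 0, 0]
r1 m[X5→φ0] = [0, 0, 0]
r1 m[X5→φ1] = [0, 0, 0]
r1 m[X5→φ6] = [0, 0, 0]
r1 m[X5→φ10] = [0, 0, 0]
r1 m[X14→φ2] = [0, 0, 0]
r1 m[X14→φ4] = [0, 0, 0]
r1 m[X14→φ5] = [0, 0, 0]
r1 m[X14→φ7] = [0, 0, 0]
r1 m[X6→φ4] = [0, 0, 0]
r1 m[X6→φ7] = [0, 0, 0]
r2 m[φ0→X9] = [2, 2, 0]
r2 m[φ0→X5] = [1, 4, 0]
r2 m[φ1→X0] = [0, 2, 1]
r2 m[φ1→X5] = [2, 1, 0]
r2 m[φ2→X0] = [0, 4, 4]
r2 m[φ2→X14] = [8, 4, 0]
r2 m[φ3→X4] = [1, 0, 3]
r2 m[φ3→X0] = [0, 3, 3]
r2 m[φ4→X14] = [2, 3, 3]
r2 m[φ4→X6] = [3, 3, 2]
r2 m[φ5→X3] = [0, 0, 0]
r2 m[φ5→X14] = [1, 0, 0]
r2 m[φ6→X9] = [0, 0, 0]
r2 m[φ6→X5] = [0, 0, 1]
r2 m[φ7→X14] = [0, 1, 2]
r2 m[φ7→X6] = [1, 5, 0]
r2 m[φ8→X4] = [2, 0, 3]
r2 m[φ8→X0] = [0, 6, 2]
r2 m[φ9→X9] = [0, 0, 3]
r2 m[φ9→X4] = [0, 0, 7]
r2 m[φ10→X9] = [1, 0, 4]
r2 m[φ10→X5] = [4, 0, 1]
r2 m[X9→φ0] = [1, 0, 7]
r2 m[X9→φ6] = [3, 2, 7]
r2 m[X9→φ9] = [3, 2, 4]
r2 m[X9→φ10] = [2, 2, 3]
r2 m[X3→φ5] = [0, 0, 0]
r2 m[X4→φ3] = [2, 0, 10]
r2 m[X4→φ8] = [1, 0, 10]
r2 m[X4→φ9] = [3, 0, 6]
r2 m[X0→φ1] = [0, 13, 9]
r2 m[X0→φ2] = [0, 11, 6]
r2 m[X0→φ3] = [0, 12, 7]
r2 m[X0→φ8] = [0, 9, 8]
r2 m[X5→φ0] = [6, 1, 2]
r2 m[X5→φ1] = [5, 4, 2]
r2 m[X5→φ6] = [7, 5, 1]
r2 m[X5→φ10] = [3, 5, 1]
r2 m[X14→φ2] = [3, 4, 5]
r2 m[X14→φ4] = [9, 5, 2]
r2 m[X14→φ5] = [10, 8, 5]
r2 m[X14→φ7] = [11, 7, 3]
r2 m[X6→φ4] = [1, 5, 0]
r2 m[X6→φ7] = [3, 3, 2]
r3 m[φ0→X9] = [5, 4, 2]
r3 m[φ0→X5] = [3, 5, 2]
r3 m[φ1→X0] = [2, 7, 5]
r3 m[φ1→X5] = [9, 5, 0]
r3 m[φ2→X0] = [5, 8, 9]
r3 m[φ2→X14] = [8, 6, 0]
r3 m[φ3→X4] = [1, 0, 6]
r3 m[φ3→X0] = [0, 6, 6]
r3 m[φ4→X14] = [2, 3, 3]
r3 m[φ4→X6] = [11, 7, 5]
r3 m[φ5→X3] = [8, 5, 8]
r3 m[φ5→X14] = [1, 0, 0]
r3 m[φ6→X9] = [2, 5, 3]
r3 m[φ6→X5] = [2, 3, 4]
r3 m[φ7→X14] = [2, 4, 5]
r3 m[φ7→X6] = [5, 8, 11]
r3 m[φ8→X4] = [6, 0, 3]
r3 m[φ8→X0] = [0, 8, 3]
r3 m[φ9→X9] = [0, 2, 5]
r3 m[φ9→X4] = [2, 3, 10]
r3 m[φ10→X9] = [2, 5, 5]
r3 m[φ10→X5] = [7, 2, 3]
r3 m[X9→φ0] = [1, 0, 7]
r3 m[X9→φ6] = [3, 2, 7]
r3 m[X9→φ9] = [3, 2, 4]
r3 m[X9→φ10] = [2, 2, 3]
r3 m[X3→φ5] = [0, 0, 0]
r3 m[X4→φ3] = [2, 0, 10]
r3 m[X4→φ8] = [1, 0, 10]
r3 m[X4→φ9] = [3, 0, 6]
r3 m[X0→φ1] = [0, 13, 9]
r3 m[X0→φ2] = [0, 11, 6]
r3 m[X0→φ3] = [0, 12, 7]
r3 m[X0→φ8] = [0, 9, 8]
r3 m[X5→φ0] = [6, 1, 2]
r3 m[X5→φ1] = [5, 4, 2]
r3 m[X5→φ6] = [7, 5, 1]
r3 m[X5→φ10] = [3, 5, 1]
r3 m[X14→φ2] = [3, 4, 5]
r3 m[X14→φ4] = [9, 5, 2]
r3 m[X14→φ5] = [10, 8, 5]
r3 m[X14→φ7] = [11, 7, 3]
r3 m[X6→φ4] = [1, 5, 0]
r3 m[X6→φ7] = [3, 3, 2]
r4 m[φ0→X9] = [5, 4, 2]
r4 m[φ0→X5] = [3, 5, 2]
r4 m[φ1→X0] = [2, 7, 5]
r4 m[φ1→X5] = [9, 5, 0]
r4 m[φ2→X0] = [5, 8, 9]
r4 m[φ2→X14] = [8, 6, 0]
r4 m[φ3→X4] = [1, 0, 6]
r4 m[φ3→X0] = [0, 6, 6]
r4 m[φ4→X14] = [2, 3, 3]
r4 m[φ4→X6] = [11, 7, 5]
r4 m[φ5→X3] = [8, 5, 8]
r4 m[φ5→X14] = [1, 0, 0]
r4 m[φ6→X9] = [2, 5, 3]
r4 m[φ6→X5] = [2, 3, 4]
r4 m[φ7→X14] = [2, 4, 5]
r4 m[φ7→X6] = [5, 8, 11]
r4 m[φ8→X4] = [6, 0, 3]
r4 m[φ8→X0] = [0, 8, 3]
r4 m[φ9→X9] = [0, 2, 5]
r4 m[φ9→X4] = [2, 3, 10]
r4 m[φ10→X9] = [2, 5, 5]
r4 m[φ10→X5] = [7, 2, 3]
r4 m[X9→φ0] = [4, 12, 13]
r4 m[X9→φ6] = [7, 11, 12]
r4 m[X9→φ9] = [9, 14, 10]
r4 m[X9→φ10] = [7, 11, 10]
r4 m[X3→φ5] = [0, 0, 0]
r4 m[X4→φ3] = [8, 3, 13]
r4 m[X4→φ8] = [3, 3, 16]
r4 m[X4→φ9] = [7, 0, 9]
r4 m[X0→φ1] = [5, 22, 18]
r4 m[X0→φ2] = [2, 21, 14]
r4 m[X0→φ3] = [7, 23, 17]
r4 m[X0→φ8] = [7, 21, 20]
r4 m[X5→φ0] = [18, 10, 7]
r4 m[X5→φ1] = [12, 10, 9]
r4 m[X5→φ6] = [19, 12, 5]
r4 m[X5→φ10] = [14, 13, 6]
r4 m[X14→φ2] = [5, 7, 8]
r4 m[X14→φ4] = [11, 10, 5]
r4 m[X14→φ5] = [12, 13, 8]
r4 m[X14→φ7] = [11, 9, 3]
r4 m[X6→φ4] = [5, 8, 11]
r4 m[X6→φ7] = [11, 7, 5]
r5 m[φ0→X9] = [10, 9, 7]
r5 m[φ0→X5] = [6, 8, 7]
r5 m[φ1→X0] = [9, 14, 11]
r5 m[φ1→X5] = [14, 10, 5]
r5 m[φ2→X0] = [8, 11, 12]
r5 m[φ2→X14] = [10, 8, 2]
r5 m[φ3→X4] = [8, 7, 13]
r5 m[φ3→X0] = [3, 12, 9]
r5 m[φ4→X14] = [8, 11, 13]
r5 m[φ4→X6] = [14, 10, 8]
r5 m[φ5→X3] = [13, 8, 13]
r5 m[φ5→X14] = [1, 0, 0]
r5 m[φ6→X9] = [6, 9, 7]
r5 m[φ6→X5] = [7, 9, 8]
r5 m[φ7→X14] = [5, 12, 12]
r5 m[φ7→X6] = [5, 8, 11]
r5 m[φ8→X4] = [13, 7, 10]
r5 m[φ8→X0] = [3, 11, 5]
r5 m[φ9→X9] = [0, 2, 5]
r5 m[φ9→X4] = [13, 9, 17]
r5 m[φ10→X9] = [7, 10, 10]
r5 m[φ10→X5] = [12, 8, 8]
r5 m[X9→φ0] = [4, 12, 13]
r5 m[X9→φ6] = [7, 11, 12]
r5 m[X9→φ9] = [9, 14, 10]
r5 m[X9→φ10] = [7, 11, 10]
r5 m[X3→φ5] = [0, 0, 0]
r5 m[X4→φ3] = [8, 3, 13]
r5 m[X4→φ8] = [3, 3, 16]
r5 m[X4→φ9] = [7, 0, 9]
r5 m[X0→φ1] = [5, 22, 18]
r5 m[X0→φ2] = [2, 21, 14]
r5 m[X0→φ3] = [7, 23, 17]
r5 m[X0→φ8] = [7, 21, 20]
r5 m[X5→φ0] = [18, 10, 7]
r5 m[X5→φ1] = [12, 10, 9]
r5 m[X5→φ6] = [19, 12, 5]
r5 m[X5→φ10] = [14, 13, 6]
r5 m[X14→φ2] = [5, 7, 8]
r5 m[X14→φ4] = [11, 10, 5]
r5 m[X14→φ5] = [12, 13, 8]
r5 m[X14→φ7] = [11, 9, 3]
r5 m[X6→φ4] = [5, 8, 11]
r5 m[X6→φ7] = [11, 7, 5]
no fixed point within 5 rounds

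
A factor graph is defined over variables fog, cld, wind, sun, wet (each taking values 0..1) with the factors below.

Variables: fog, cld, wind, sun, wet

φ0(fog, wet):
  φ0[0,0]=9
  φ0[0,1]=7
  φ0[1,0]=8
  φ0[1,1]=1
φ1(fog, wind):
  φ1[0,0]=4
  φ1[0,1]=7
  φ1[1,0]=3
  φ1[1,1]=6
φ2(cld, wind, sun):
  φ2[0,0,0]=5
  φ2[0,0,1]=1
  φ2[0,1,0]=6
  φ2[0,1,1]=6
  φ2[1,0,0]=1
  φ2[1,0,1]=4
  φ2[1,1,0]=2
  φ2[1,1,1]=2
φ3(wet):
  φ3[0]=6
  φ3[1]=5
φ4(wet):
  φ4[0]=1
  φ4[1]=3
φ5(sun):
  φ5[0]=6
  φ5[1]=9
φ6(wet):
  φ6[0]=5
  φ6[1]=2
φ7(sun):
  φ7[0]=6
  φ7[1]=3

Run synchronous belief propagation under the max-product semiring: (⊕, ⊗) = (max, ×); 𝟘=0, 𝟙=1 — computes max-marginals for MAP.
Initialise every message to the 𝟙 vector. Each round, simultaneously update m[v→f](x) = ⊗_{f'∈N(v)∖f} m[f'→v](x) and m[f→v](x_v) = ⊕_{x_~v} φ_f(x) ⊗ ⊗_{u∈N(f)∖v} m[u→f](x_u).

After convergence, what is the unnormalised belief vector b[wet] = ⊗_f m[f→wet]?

b[wet] = [408240, 317520]

init: all messages = 𝟙 over 2 values
r1 m[φ0→fog] = [9, 8]
r1 m[φ0→wet] = [9, 7]
r1 m[φ1→fog] = [7, 6]
r1 m[φ1→wind] = [4, 7]
r1 m[φ2→cld] = [6, 4]
r1 m[φ2→wind] = [5, 6]
r1 m[φ2→sun] = [6, 6]
r1 m[φ3→wet] = [6, 5]
r1 m[φ4→wet] = [1, 3]
r1 m[φ5→sun] = [6, 9]
r1 m[φ6→wet] = [5, 2]
r1 m[φ7→sun] = [6, 3]
r1 m[fog→φ0] = [1, 1]
r1 m[fog→φ1] = [1, 1]
r1 m[cld→φ2] = [1, 1]
r1 m[wind→φ1] = [1, 1]
r1 m[wind→φ2] = [1, 1]
r1 m[sun→φ2] = [1, 1]
r1 m[sun→φ5] = [1, 1]
r1 m[sun→φ7] = [1, 1]
r1 m[wet→φ0] = [1, 1]
r1 m[wet→φ3] = [1, 1]
r1 m[wet→φ4] = [1, 1]
r1 m[wet→φ6] = [1, 1]
r2 m[φ0→fog] = [9, 8]
r2 m[φ0→wet] = [9, 7]
r2 m[φ1→fog] = [7, 6]
r2 m[φ1→wind] = [4, 7]
r2 m[φ2→cld] = [6, 4]
r2 m[φ2→wind] = [5, 6]
r2 m[φ2→sun] = [6, 6]
r2 m[φ3→wet] = [6, 5]
r2 m[φ4→wet] = [1, 3]
r2 m[φ5→sun] = [6, 9]
r2 m[φ6→wet] = [5, 2]
r2 m[φ7→sun] = [6, 3]
r2 m[fog→φ0] = [7, 6]
r2 m[fog→φ1] = [9, 8]
r2 m[cld→φ2] = [1, 1]
r2 m[wind→φ1] = [5, 6]
r2 m[wind→φ2] = [4, 7]
r2 m[sun→φ2] = [36, 27]
r2 m[sun→φ5] = [36, 18]
r2 m[sun→φ7] = [36, 54]
r2 m[wet→φ0] = [30, 30]
r2 m[wet→φ3] = [45, 42]
r2 m[wet→φ4] = [270, 70]
r2 m[wet→φ6] = [54, 105]
r3 m[φ0→fog] = [270, 240]
r3 m[φ0→wet] = [63, 49]
r3 m[φ1→fog] = [42, 36]
r3 m[φ1→wind] = [36, 63]
r3 m[φ2→cld] = [1512, 504]
r3 m[φ2→wind] = [180, 216]
r3 m[φ2→sun] = [42, 42]
r3 m[φ3→wet] = [6, 5]
r3 m[φ4→wet] = [1, 3]
r3 m[φ5→sun] = [6, 9]
r3 m[φ6→wet] = [5, 2]
r3 m[φ7→sun] = [6, 3]
r3 m[fog→φ0] = [7, 6]
r3 m[fog→φ1] = [9, 8]
r3 m[cld→φ2] = [1, 1]
r3 m[wind→φ1] = [5, 6]
r3 m[wind→φ2] = [4, 7]
r3 m[sun→φ2] = [36, 27]
r3 m[sun→φ5] = [36, 18]
r3 m[sun→φ7] = [36, 54]
r3 m[wet→φ0] = [30, 30]
r3 m[wet→φ3] = [45, 42]
r3 m[wet→φ4] = [270, 70]
r3 m[wet→φ6] = [54, 105]
r4 m[φ0→fog] = [270, 240]
r4 m[φ0→wet] = [63, 49]
r4 m[φ1→fog] = [42, 36]
r4 m[φ1→wind] = [36, 63]
r4 m[φ2→cld] = [1512, 504]
r4 m[φ2→wind] = [180, 216]
r4 m[φ2→sun] = [42, 42]
r4 m[φ3→wet] = [6, 5]
r4 m[φ4→wet] = [1, 3]
r4 m[φ5→sun] = [6, 9]
r4 m[φ6→wet] = [5, 2]
r4 m[φ7→sun] = [6, 3]
r4 m[fog→φ0] = [42, 36]
r4 m[fog→φ1] = [270, 240]
r4 m[cld→φ2] = [1, 1]
r4 m[wind→φ1] = [180, 216]
r4 m[wind→φ2] = [36, 63]
r4 m[sun→φ2] = [36, 27]
r4 m[sun→φ5] = [252, 126]
r4 m[sun→φ7] = [252, 378]
r4 m[wet→φ0] = [30, 30]
r4 m[wet→φ3] = [315, 294]
r4 m[wet→φ4] = [1890, 490]
r4 m[wet→φ6] = [378, 735]
r5 m[φ0→fog] = [270, 240]
r5 m[φ0→wet] = [378, 294]
r5 m[φ1→fog] = [1512, 1296]
r5 m[φ1→wind] = [1080, 1890]
r5 m[φ2→cld] = [13608, 4536]
r5 m[φ2→wind] = [180, 216]
r5 m[φ2→sun] = [378, 378]
r5 m[φ3→wet] = [6, 5]
r5 m[φ4→wet] = [1, 3]
r5 m[φ5→sun] = [6, 9]
r5 m[φ6→wet] = [5, 2]
r5 m[φ7→sun] = [6, 3]
r5 m[fog→φ0] = [42, 36]
r5 m[fog→φ1] = [270, 240]
r5 m[cld→φ2] = [1, 1]
r5 m[wind→φ1] = [180, 216]
r5 m[wind→φ2] = [36, 63]
r5 m[sun→φ2] = [36, 27]
r5 m[sun→φ5] = [252, 126]
r5 m[sun→φ7] = [252, 378]
r5 m[wet→φ0] = [30, 30]
r5 m[wet→φ3] = [315, 294]
r5 m[wet→φ4] = [1890, 490]
r5 m[wet→φ6] = [378, 735]
r6 m[φ0→fog] = [270, 240]
r6 m[φ0→wet] = [378, 294]
r6 m[φ1→fog] = [1512, 1296]
r6 m[φ1→wind] = [1080, 1890]
r6 m[φ2→cld] = [13608, 4536]
r6 m[φ2→wind] = [180, 216]
r6 m[φ2→sun] = [378, 378]
r6 m[φ3→wet] = [6, 5]
r6 m[φ4→wet] = [1, 3]
r6 m[φ5→sun] = [6, 9]
r6 m[φ6→wet] = [5, 2]
r6 m[φ7→sun] = [6, 3]
r6 m[fog→φ0] = [1512, 1296]
r6 m[fog→φ1] = [270, 240]
r6 m[cld→φ2] = [1, 1]
r6 m[wind→φ1] = [180, 216]
r6 m[wind→φ2] = [1080, 1890]
r6 m[sun→φ2] = [36, 27]
r6 m[sun→φ5] = [2268, 1134]
r6 m[sun→φ7] = [2268, 3402]
r6 m[wet→φ0] = [30, 30]
r6 m[wet→φ3] = [1890, 1764]
r6 m[wet→φ4] = [11340, 2940]
r6 m[wet→φ6] = [2268, 4410]
r7 m[φ0→fog] = [270, 240]
r7 m[φ0→wet] = [13608, 10584]
r7 m[φ1→fog] = [1512, 1296]
r7 m[φ1→wind] = [1080, 1890]
r7 m[φ2→cld] = [408240, 136080]
r7 m[φ2→wind] = [180, 216]
r7 m[φ2→sun] = [11340, 11340]
r7 m[φ3→wet] = [6, 5]
r7 m[φ4→wet] = [1, 3]
r7 m[φ5→sun] = [6, 9]
r7 m[φ6→wet] = [5, 2]
r7 m[φ7→sun] = [6, 3]
r7 m[fog→φ0] = [1512, 1296]
r7 m[fog→φ1] = [270, 240]
r7 m[cld→φ2] = [1, 1]
r7 m[wind→φ1] = [180, 216]
r7 m[wind→φ2] = [1080, 1890]
r7 m[sun→φ2] = [36, 27]
r7 m[sun→φ5] = [2268, 1134]
r7 m[sun→φ7] = [2268, 3402]
r7 m[wet→φ0] = [30, 30]
r7 m[wet→φ3] = [1890, 1764]
r7 m[wet→φ4] = [11340, 2940]
r7 m[wet→φ6] = [2268, 4410]
r8 m[φ0→fog] = [270, 240]
r8 m[φ0→wet] = [13608, 10584]
r8 m[φ1→fog] = [1512, 1296]
r8 m[φ1→wind] = [1080, 1890]
r8 m[φ2→cld] = [408240, 136080]
r8 m[φ2→wind] = [180, 216]
r8 m[φ2→sun] = [11340, 11340]
r8 m[φ3→wet] = [6, 5]
r8 m[φ4→wet] = [1, 3]
r8 m[φ5→sun] = [6, 9]
r8 m[φ6→wet] = [5, 2]
r8 m[φ7→sun] = [6, 3]
r8 m[fog→φ0] = [1512, 1296]
r8 m[fog→φ1] = [270, 240]
r8 m[cld→φ2] = [1, 1]
r8 m[wind→φ1] = [180, 216]
r8 m[wind→φ2] = [1080, 1890]
r8 m[sun→φ2] = [36, 27]
r8 m[sun→φ5] = [68040, 34020]
r8 m[sun→φ7] = [68040, 102060]
r8 m[wet→φ0] = [30, 30]
r8 m[wet→φ3] = [68040, 63504]
r8 m[wet→φ4] = [408240, 105840]
r8 m[wet→φ6] = [81648, 158760]
r9 m[φ0→fog] = [270, 240]
r9 m[φ0→wet] = [13608, 10584]
r9 m[φ1→fog] = [1512, 1296]
r9 m[φ1→wind] = [1080, 1890]
r9 m[φ2→cld] = [408240, 136080]
r9 m[φ2→wind] = [180, 216]
r9 m[φ2→sun] = [11340, 11340]
r9 m[φ3→wet] = [6, 5]
r9 m[φ4→wet] = [1, 3]
r9 m[φ5→sun] = [6, 9]
r9 m[φ6→wet] = [5, 2]
r9 m[φ7→sun] = [6, 3]
r9 m[fog→φ0] = [1512, 1296]
r9 m[fog→φ1] = [270, 240]
r9 m[cld→φ2] = [1, 1]
r9 m[wind→φ1] = [180, 216]
r9 m[wind→φ2] = [1080, 1890]
r9 m[sun→φ2] = [36, 27]
r9 m[sun→φ5] = [68040, 34020]
r9 m[sun→φ7] = [68040, 102060]
r9 m[wet→φ0] = [30, 30]
r9 m[wet→φ3] = [68040, 63504]
r9 m[wet→φ4] = [408240, 105840]
r9 m[wet→φ6] = [81648, 158760]
fixed point reached at round 9
b[wet] = ⊗ incoming = [408240, 317520]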